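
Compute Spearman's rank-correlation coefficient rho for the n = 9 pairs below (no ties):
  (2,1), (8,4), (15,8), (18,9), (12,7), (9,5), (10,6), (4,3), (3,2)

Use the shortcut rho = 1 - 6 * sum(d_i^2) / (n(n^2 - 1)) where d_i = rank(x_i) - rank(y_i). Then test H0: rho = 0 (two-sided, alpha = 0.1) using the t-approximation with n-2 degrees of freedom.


Step 1: Rank x and y separately (midranks; no ties here).
rank(x): 2->1, 8->4, 15->8, 18->9, 12->7, 9->5, 10->6, 4->3, 3->2
rank(y): 1->1, 4->4, 8->8, 9->9, 7->7, 5->5, 6->6, 3->3, 2->2
Step 2: d_i = R_x(i) - R_y(i); compute d_i^2.
  (1-1)^2=0, (4-4)^2=0, (8-8)^2=0, (9-9)^2=0, (7-7)^2=0, (5-5)^2=0, (6-6)^2=0, (3-3)^2=0, (2-2)^2=0
sum(d^2) = 0.
Step 3: rho = 1 - 6*0 / (9*(9^2 - 1)) = 1 - 0/720 = 1.000000.
Step 5: Two-sided p-value from the t-distribution with 7 df = 0.000000.
Step 6: alpha = 0.1. reject H0.

rho = 1.0000, p = 0.000000, reject H0 at alpha = 0.1.


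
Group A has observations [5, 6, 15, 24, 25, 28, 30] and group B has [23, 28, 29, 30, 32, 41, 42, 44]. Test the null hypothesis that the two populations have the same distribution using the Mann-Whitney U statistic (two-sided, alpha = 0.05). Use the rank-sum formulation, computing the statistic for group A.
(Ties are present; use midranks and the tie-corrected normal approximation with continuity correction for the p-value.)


Step 1: Combine and sort all 15 observations; assign midranks.
sorted (value, group): (5,X), (6,X), (15,X), (23,Y), (24,X), (25,X), (28,X), (28,Y), (29,Y), (30,X), (30,Y), (32,Y), (41,Y), (42,Y), (44,Y)
ranks: 5->1, 6->2, 15->3, 23->4, 24->5, 25->6, 28->7.5, 28->7.5, 29->9, 30->10.5, 30->10.5, 32->12, 41->13, 42->14, 44->15
Step 2: Rank sum for X: R1 = 1 + 2 + 3 + 5 + 6 + 7.5 + 10.5 = 35.
Step 3: U_X = R1 - n1(n1+1)/2 = 35 - 7*8/2 = 35 - 28 = 7.
       U_Y = n1*n2 - U_X = 56 - 7 = 49.
Step 4: Ties are present, so use the tie-corrected normal approximation (with continuity correction) for the p-value.
Step 5: p-value = 0.017470; compare to alpha = 0.05. reject H0.

U_X = 7, p = 0.017470, reject H0 at alpha = 0.05.


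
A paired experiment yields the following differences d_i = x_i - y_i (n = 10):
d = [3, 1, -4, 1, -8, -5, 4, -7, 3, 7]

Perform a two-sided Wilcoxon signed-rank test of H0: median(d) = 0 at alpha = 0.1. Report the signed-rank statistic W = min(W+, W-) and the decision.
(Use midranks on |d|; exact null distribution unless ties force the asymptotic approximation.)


Step 1: Drop any zero differences (none here) and take |d_i|.
|d| = [3, 1, 4, 1, 8, 5, 4, 7, 3, 7]
Step 2: Midrank |d_i| (ties get averaged ranks).
ranks: |3|->3.5, |1|->1.5, |4|->5.5, |1|->1.5, |8|->10, |5|->7, |4|->5.5, |7|->8.5, |3|->3.5, |7|->8.5
Step 3: Attach original signs; sum ranks with positive sign and with negative sign.
W+ = 3.5 + 1.5 + 1.5 + 5.5 + 3.5 + 8.5 = 24
W- = 5.5 + 10 + 7 + 8.5 = 31
(Check: W+ + W- = 55 should equal n(n+1)/2 = 55.)
Step 4: Test statistic W = min(W+, W-) = 24.
Step 5: Ties in |d|, so use the tie-corrected normal approximation.
        E[W] = n(n+1)/4 = 10*11/4 = 27.5.
        Tie groups: |d|=1 (t=2), |d|=3 (t=2), |d|=4 (t=2), |d|=7 (t=2); sum(t^3 - t) = 24.
        Var[W] = n(n+1)(2n+1)/24 - sum(t^3-t)/48 = 2310/24 - 24/48 = 95.75.
        z = (W - E[W]) / sqrt(Var[W]) = (24 - 27.5) / 9.7852 = -0.3577.
        Two-sided p = 2*Phi(z) = 0.720580.
Step 6: alpha = 0.1. fail to reject H0.

W+ = 24, W- = 31, W = min = 24, p = 0.720580, fail to reject H0.


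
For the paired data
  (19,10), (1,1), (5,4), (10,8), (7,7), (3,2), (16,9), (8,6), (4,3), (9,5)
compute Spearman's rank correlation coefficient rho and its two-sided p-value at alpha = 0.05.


Step 1: Rank x and y separately (midranks; no ties here).
rank(x): 19->10, 1->1, 5->4, 10->8, 7->5, 3->2, 16->9, 8->6, 4->3, 9->7
rank(y): 10->10, 1->1, 4->4, 8->8, 7->7, 2->2, 9->9, 6->6, 3->3, 5->5
Step 2: d_i = R_x(i) - R_y(i); compute d_i^2.
  (10-10)^2=0, (1-1)^2=0, (4-4)^2=0, (8-8)^2=0, (5-7)^2=4, (2-2)^2=0, (9-9)^2=0, (6-6)^2=0, (3-3)^2=0, (7-5)^2=4
sum(d^2) = 8.
Step 3: rho = 1 - 6*8 / (10*(10^2 - 1)) = 1 - 48/990 = 0.951515.
Step 4: Under H0, t = rho * sqrt((n-2)/(1-rho^2)) = 8.7493 ~ t(8).
Step 5: Two-sided p-value from the t-distribution with 8 df = 0.000023.
Step 6: alpha = 0.05. reject H0.

rho = 0.9515, p = 0.000023, reject H0 at alpha = 0.05.


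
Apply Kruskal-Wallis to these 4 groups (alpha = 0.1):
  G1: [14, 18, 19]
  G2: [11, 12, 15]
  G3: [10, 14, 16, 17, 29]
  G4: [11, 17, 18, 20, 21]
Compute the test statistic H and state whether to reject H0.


Step 1: Combine all N = 16 observations and assign midranks.
sorted (value, group, rank): (10,G3,1), (11,G2,2.5), (11,G4,2.5), (12,G2,4), (14,G1,5.5), (14,G3,5.5), (15,G2,7), (16,G3,8), (17,G3,9.5), (17,G4,9.5), (18,G1,11.5), (18,G4,11.5), (19,G1,13), (20,G4,14), (21,G4,15), (29,G3,16)
Step 2: Sum ranks within each group.
R_1 = 30 (n_1 = 3)
R_2 = 13.5 (n_2 = 3)
R_3 = 40 (n_3 = 5)
R_4 = 52.5 (n_4 = 5)
Step 3: H = 12/(N(N+1)) * sum(R_i^2/n_i) - 3(N+1)
     = 12/(16*17) * (30^2/3 + 13.5^2/3 + 40^2/5 + 52.5^2/5) - 3*17
     = 0.044118 * 1232 - 51
     = 3.352941.
Step 4: Ties present; correction factor C = 1 - 24/(16^3 - 16) = 0.994118. Corrected H = 3.352941 / 0.994118 = 3.372781.
Step 5: Under H0, H ~ chi^2(3); p-value = 0.337641.
Step 6: alpha = 0.1. fail to reject H0.

H = 3.3728, df = 3, p = 0.337641, fail to reject H0.


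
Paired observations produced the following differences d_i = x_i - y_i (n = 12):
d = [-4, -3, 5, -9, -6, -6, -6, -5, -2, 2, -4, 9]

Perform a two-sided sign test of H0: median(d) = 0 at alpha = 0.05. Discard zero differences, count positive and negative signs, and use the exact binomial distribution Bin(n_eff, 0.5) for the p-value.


Step 1: Discard zero differences. Original n = 12; n_eff = number of nonzero differences = 12.
Nonzero differences (with sign): -4, -3, +5, -9, -6, -6, -6, -5, -2, +2, -4, +9
Step 2: Count signs: positive = 3, negative = 9.
Step 3: Under H0: P(positive) = 0.5, so the number of positives S ~ Bin(12, 0.5).
Step 4: Two-sided exact p-value = sum of Bin(12,0.5) probabilities at or below the observed probability = 0.145996.
Step 5: alpha = 0.05. fail to reject H0.

n_eff = 12, pos = 3, neg = 9, p = 0.145996, fail to reject H0.


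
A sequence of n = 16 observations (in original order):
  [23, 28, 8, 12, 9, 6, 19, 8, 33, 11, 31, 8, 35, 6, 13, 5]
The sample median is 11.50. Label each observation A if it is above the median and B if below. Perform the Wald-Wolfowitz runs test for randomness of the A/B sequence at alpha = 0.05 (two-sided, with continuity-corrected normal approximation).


Step 1: Compute median = 11.50; label A = above, B = below.
Labels in order: AABABBABABABABAB  (n_A = 8, n_B = 8)
Step 2: Count runs R = 14.
Step 3: Under H0 (random ordering), E[R] = 2*n_A*n_B/(n_A+n_B) + 1 = 2*8*8/16 + 1 = 9.0000.
        Var[R] = 2*n_A*n_B*(2*n_A*n_B - n_A - n_B) / ((n_A+n_B)^2 * (n_A+n_B-1)) = 14336/3840 = 3.7333.
        SD[R] = 1.9322.
Step 4: Continuity-corrected z = (R - 0.5 - E[R]) / SD[R] = (14 - 0.5 - 9.0000) / 1.9322 = 2.3290.
Step 5: Two-sided p-value via normal approximation = 2*(1 - Phi(|z|)) = 0.019861.
Step 6: alpha = 0.05. reject H0.

R = 14, z = 2.3290, p = 0.019861, reject H0.


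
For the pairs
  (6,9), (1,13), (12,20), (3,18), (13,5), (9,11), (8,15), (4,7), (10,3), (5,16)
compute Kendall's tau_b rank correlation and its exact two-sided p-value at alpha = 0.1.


Step 1: Enumerate the 45 unordered pairs (i,j) with i<j and classify each by sign(x_j-x_i) * sign(y_j-y_i).
  (1,2):dx=-5,dy=+4->D; (1,3):dx=+6,dy=+11->C; (1,4):dx=-3,dy=+9->D; (1,5):dx=+7,dy=-4->D
  (1,6):dx=+3,dy=+2->C; (1,7):dx=+2,dy=+6->C; (1,8):dx=-2,dy=-2->C; (1,9):dx=+4,dy=-6->D
  (1,10):dx=-1,dy=+7->D; (2,3):dx=+11,dy=+7->C; (2,4):dx=+2,dy=+5->C; (2,5):dx=+12,dy=-8->D
  (2,6):dx=+8,dy=-2->D; (2,7):dx=+7,dy=+2->C; (2,8):dx=+3,dy=-6->D; (2,9):dx=+9,dy=-10->D
  (2,10):dx=+4,dy=+3->C; (3,4):dx=-9,dy=-2->C; (3,5):dx=+1,dy=-15->D; (3,6):dx=-3,dy=-9->C
  (3,7):dx=-4,dy=-5->C; (3,8):dx=-8,dy=-13->C; (3,9):dx=-2,dy=-17->C; (3,10):dx=-7,dy=-4->C
  (4,5):dx=+10,dy=-13->D; (4,6):dx=+6,dy=-7->D; (4,7):dx=+5,dy=-3->D; (4,8):dx=+1,dy=-11->D
  (4,9):dx=+7,dy=-15->D; (4,10):dx=+2,dy=-2->D; (5,6):dx=-4,dy=+6->D; (5,7):dx=-5,dy=+10->D
  (5,8):dx=-9,dy=+2->D; (5,9):dx=-3,dy=-2->C; (5,10):dx=-8,dy=+11->D; (6,7):dx=-1,dy=+4->D
  (6,8):dx=-5,dy=-4->C; (6,9):dx=+1,dy=-8->D; (6,10):dx=-4,dy=+5->D; (7,8):dx=-4,dy=-8->C
  (7,9):dx=+2,dy=-12->D; (7,10):dx=-3,dy=+1->D; (8,9):dx=+6,dy=-4->D; (8,10):dx=+1,dy=+9->C
  (9,10):dx=-5,dy=+13->D
Step 2: C = 18, D = 27, total pairs = 45.
Step 3: tau = (C - D)/(n(n-1)/2) = (18 - 27)/45 = -0.200000.
Step 4: Exact two-sided p-value (enumerate n! = 3628800 permutations of y under H0): p = 0.484313.
Step 5: alpha = 0.1. fail to reject H0.

tau_b = -0.2000 (C=18, D=27), p = 0.484313, fail to reject H0.


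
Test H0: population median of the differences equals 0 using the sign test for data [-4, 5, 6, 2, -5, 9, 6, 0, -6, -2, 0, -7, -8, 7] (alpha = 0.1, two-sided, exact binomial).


Step 1: Discard zero differences. Original n = 14; n_eff = number of nonzero differences = 12.
Nonzero differences (with sign): -4, +5, +6, +2, -5, +9, +6, -6, -2, -7, -8, +7
Step 2: Count signs: positive = 6, negative = 6.
Step 3: Under H0: P(positive) = 0.5, so the number of positives S ~ Bin(12, 0.5).
Step 4: Two-sided exact p-value = sum of Bin(12,0.5) probabilities at or below the observed probability = 1.000000.
Step 5: alpha = 0.1. fail to reject H0.

n_eff = 12, pos = 6, neg = 6, p = 1.000000, fail to reject H0.


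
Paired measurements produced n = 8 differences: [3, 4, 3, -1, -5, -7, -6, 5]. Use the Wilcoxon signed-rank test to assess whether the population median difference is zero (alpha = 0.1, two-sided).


Step 1: Drop any zero differences (none here) and take |d_i|.
|d| = [3, 4, 3, 1, 5, 7, 6, 5]
Step 2: Midrank |d_i| (ties get averaged ranks).
ranks: |3|->2.5, |4|->4, |3|->2.5, |1|->1, |5|->5.5, |7|->8, |6|->7, |5|->5.5
Step 3: Attach original signs; sum ranks with positive sign and with negative sign.
W+ = 2.5 + 4 + 2.5 + 5.5 = 14.5
W- = 1 + 5.5 + 8 + 7 = 21.5
(Check: W+ + W- = 36 should equal n(n+1)/2 = 36.)
Step 4: Test statistic W = min(W+, W-) = 14.5.
Step 5: Ties in |d|, so use the tie-corrected normal approximation.
        E[W] = n(n+1)/4 = 8*9/4 = 18.
        Tie groups: |d|=3 (t=2), |d|=5 (t=2); sum(t^3 - t) = 12.
        Var[W] = n(n+1)(2n+1)/24 - sum(t^3-t)/48 = 1224/24 - 12/48 = 50.75.
        z = (W - E[W]) / sqrt(Var[W]) = (14.5 - 18) / 7.1239 = -0.4913.
        Two-sided p = 2*Phi(z) = 0.623212.
Step 6: alpha = 0.1. fail to reject H0.

W+ = 14.5, W- = 21.5, W = min = 14.5, p = 0.623212, fail to reject H0.


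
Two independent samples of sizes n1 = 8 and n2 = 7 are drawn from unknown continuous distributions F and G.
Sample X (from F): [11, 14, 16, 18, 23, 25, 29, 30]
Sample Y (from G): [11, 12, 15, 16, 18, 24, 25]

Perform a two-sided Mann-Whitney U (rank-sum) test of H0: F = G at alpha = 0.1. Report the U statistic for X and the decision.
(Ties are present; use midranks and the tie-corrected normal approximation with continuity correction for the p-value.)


Step 1: Combine and sort all 15 observations; assign midranks.
sorted (value, group): (11,X), (11,Y), (12,Y), (14,X), (15,Y), (16,X), (16,Y), (18,X), (18,Y), (23,X), (24,Y), (25,X), (25,Y), (29,X), (30,X)
ranks: 11->1.5, 11->1.5, 12->3, 14->4, 15->5, 16->6.5, 16->6.5, 18->8.5, 18->8.5, 23->10, 24->11, 25->12.5, 25->12.5, 29->14, 30->15
Step 2: Rank sum for X: R1 = 1.5 + 4 + 6.5 + 8.5 + 10 + 12.5 + 14 + 15 = 72.
Step 3: U_X = R1 - n1(n1+1)/2 = 72 - 8*9/2 = 72 - 36 = 36.
       U_Y = n1*n2 - U_X = 56 - 36 = 20.
Step 4: Ties are present, so use the tie-corrected normal approximation (with continuity correction) for the p-value.
Step 5: p-value = 0.383714; compare to alpha = 0.1. fail to reject H0.

U_X = 36, p = 0.383714, fail to reject H0 at alpha = 0.1.


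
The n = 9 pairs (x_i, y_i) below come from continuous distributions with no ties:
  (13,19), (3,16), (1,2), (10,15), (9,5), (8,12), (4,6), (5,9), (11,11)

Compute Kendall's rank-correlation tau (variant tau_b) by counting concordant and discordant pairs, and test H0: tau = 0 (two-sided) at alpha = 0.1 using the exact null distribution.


Step 1: Enumerate the 36 unordered pairs (i,j) with i<j and classify each by sign(x_j-x_i) * sign(y_j-y_i).
  (1,2):dx=-10,dy=-3->C; (1,3):dx=-12,dy=-17->C; (1,4):dx=-3,dy=-4->C; (1,5):dx=-4,dy=-14->C
  (1,6):dx=-5,dy=-7->C; (1,7):dx=-9,dy=-13->C; (1,8):dx=-8,dy=-10->C; (1,9):dx=-2,dy=-8->C
  (2,3):dx=-2,dy=-14->C; (2,4):dx=+7,dy=-1->D; (2,5):dx=+6,dy=-11->D; (2,6):dx=+5,dy=-4->D
  (2,7):dx=+1,dy=-10->D; (2,8):dx=+2,dy=-7->D; (2,9):dx=+8,dy=-5->D; (3,4):dx=+9,dy=+13->C
  (3,5):dx=+8,dy=+3->C; (3,6):dx=+7,dy=+10->C; (3,7):dx=+3,dy=+4->C; (3,8):dx=+4,dy=+7->C
  (3,9):dx=+10,dy=+9->C; (4,5):dx=-1,dy=-10->C; (4,6):dx=-2,dy=-3->C; (4,7):dx=-6,dy=-9->C
  (4,8):dx=-5,dy=-6->C; (4,9):dx=+1,dy=-4->D; (5,6):dx=-1,dy=+7->D; (5,7):dx=-5,dy=+1->D
  (5,8):dx=-4,dy=+4->D; (5,9):dx=+2,dy=+6->C; (6,7):dx=-4,dy=-6->C; (6,8):dx=-3,dy=-3->C
  (6,9):dx=+3,dy=-1->D; (7,8):dx=+1,dy=+3->C; (7,9):dx=+7,dy=+5->C; (8,9):dx=+6,dy=+2->C
Step 2: C = 25, D = 11, total pairs = 36.
Step 3: tau = (C - D)/(n(n-1)/2) = (25 - 11)/36 = 0.388889.
Step 4: Exact two-sided p-value (enumerate n! = 362880 permutations of y under H0): p = 0.180181.
Step 5: alpha = 0.1. fail to reject H0.

tau_b = 0.3889 (C=25, D=11), p = 0.180181, fail to reject H0.


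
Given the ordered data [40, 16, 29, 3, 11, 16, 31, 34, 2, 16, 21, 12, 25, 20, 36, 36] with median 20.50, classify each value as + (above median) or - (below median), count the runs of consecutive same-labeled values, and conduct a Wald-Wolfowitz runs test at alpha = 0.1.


Step 1: Compute median = 20.50; label A = above, B = below.
Labels in order: ABABBBAABBABABAA  (n_A = 8, n_B = 8)
Step 2: Count runs R = 11.
Step 3: Under H0 (random ordering), E[R] = 2*n_A*n_B/(n_A+n_B) + 1 = 2*8*8/16 + 1 = 9.0000.
        Var[R] = 2*n_A*n_B*(2*n_A*n_B - n_A - n_B) / ((n_A+n_B)^2 * (n_A+n_B-1)) = 14336/3840 = 3.7333.
        SD[R] = 1.9322.
Step 4: Continuity-corrected z = (R - 0.5 - E[R]) / SD[R] = (11 - 0.5 - 9.0000) / 1.9322 = 0.7763.
Step 5: Two-sided p-value via normal approximation = 2*(1 - Phi(|z|)) = 0.437558.
Step 6: alpha = 0.1. fail to reject H0.

R = 11, z = 0.7763, p = 0.437558, fail to reject H0.


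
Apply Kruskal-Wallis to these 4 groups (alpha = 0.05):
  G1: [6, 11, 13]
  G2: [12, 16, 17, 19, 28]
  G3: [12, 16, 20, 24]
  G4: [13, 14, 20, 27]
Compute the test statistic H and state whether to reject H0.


Step 1: Combine all N = 16 observations and assign midranks.
sorted (value, group, rank): (6,G1,1), (11,G1,2), (12,G2,3.5), (12,G3,3.5), (13,G1,5.5), (13,G4,5.5), (14,G4,7), (16,G2,8.5), (16,G3,8.5), (17,G2,10), (19,G2,11), (20,G3,12.5), (20,G4,12.5), (24,G3,14), (27,G4,15), (28,G2,16)
Step 2: Sum ranks within each group.
R_1 = 8.5 (n_1 = 3)
R_2 = 49 (n_2 = 5)
R_3 = 38.5 (n_3 = 4)
R_4 = 40 (n_4 = 4)
Step 3: H = 12/(N(N+1)) * sum(R_i^2/n_i) - 3(N+1)
     = 12/(16*17) * (8.5^2/3 + 49^2/5 + 38.5^2/4 + 40^2/4) - 3*17
     = 0.044118 * 1274.85 - 51
     = 5.243199.
Step 4: Ties present; correction factor C = 1 - 24/(16^3 - 16) = 0.994118. Corrected H = 5.243199 / 0.994118 = 5.274223.
Step 5: Under H0, H ~ chi^2(3); p-value = 0.152784.
Step 6: alpha = 0.05. fail to reject H0.

H = 5.2742, df = 3, p = 0.152784, fail to reject H0.


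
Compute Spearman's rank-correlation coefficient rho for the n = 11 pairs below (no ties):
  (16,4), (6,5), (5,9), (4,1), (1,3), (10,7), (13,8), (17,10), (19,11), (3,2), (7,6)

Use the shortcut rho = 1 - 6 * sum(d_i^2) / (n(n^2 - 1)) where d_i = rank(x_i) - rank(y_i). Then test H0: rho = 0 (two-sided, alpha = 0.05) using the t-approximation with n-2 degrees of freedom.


Step 1: Rank x and y separately (midranks; no ties here).
rank(x): 16->9, 6->5, 5->4, 4->3, 1->1, 10->7, 13->8, 17->10, 19->11, 3->2, 7->6
rank(y): 4->4, 5->5, 9->9, 1->1, 3->3, 7->7, 8->8, 10->10, 11->11, 2->2, 6->6
Step 2: d_i = R_x(i) - R_y(i); compute d_i^2.
  (9-4)^2=25, (5-5)^2=0, (4-9)^2=25, (3-1)^2=4, (1-3)^2=4, (7-7)^2=0, (8-8)^2=0, (10-10)^2=0, (11-11)^2=0, (2-2)^2=0, (6-6)^2=0
sum(d^2) = 58.
Step 3: rho = 1 - 6*58 / (11*(11^2 - 1)) = 1 - 348/1320 = 0.736364.
Step 4: Under H0, t = rho * sqrt((n-2)/(1-rho^2)) = 3.2651 ~ t(9).
Step 5: Two-sided p-value from the t-distribution with 9 df = 0.009760.
Step 6: alpha = 0.05. reject H0.

rho = 0.7364, p = 0.009760, reject H0 at alpha = 0.05.


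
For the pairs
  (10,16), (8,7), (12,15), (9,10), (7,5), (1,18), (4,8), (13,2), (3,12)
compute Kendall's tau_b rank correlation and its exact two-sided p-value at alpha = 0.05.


Step 1: Enumerate the 36 unordered pairs (i,j) with i<j and classify each by sign(x_j-x_i) * sign(y_j-y_i).
  (1,2):dx=-2,dy=-9->C; (1,3):dx=+2,dy=-1->D; (1,4):dx=-1,dy=-6->C; (1,5):dx=-3,dy=-11->C
  (1,6):dx=-9,dy=+2->D; (1,7):dx=-6,dy=-8->C; (1,8):dx=+3,dy=-14->D; (1,9):dx=-7,dy=-4->C
  (2,3):dx=+4,dy=+8->C; (2,4):dx=+1,dy=+3->C; (2,5):dx=-1,dy=-2->C; (2,6):dx=-7,dy=+11->D
  (2,7):dx=-4,dy=+1->D; (2,8):dx=+5,dy=-5->D; (2,9):dx=-5,dy=+5->D; (3,4):dx=-3,dy=-5->C
  (3,5):dx=-5,dy=-10->C; (3,6):dx=-11,dy=+3->D; (3,7):dx=-8,dy=-7->C; (3,8):dx=+1,dy=-13->D
  (3,9):dx=-9,dy=-3->C; (4,5):dx=-2,dy=-5->C; (4,6):dx=-8,dy=+8->D; (4,7):dx=-5,dy=-2->C
  (4,8):dx=+4,dy=-8->D; (4,9):dx=-6,dy=+2->D; (5,6):dx=-6,dy=+13->D; (5,7):dx=-3,dy=+3->D
  (5,8):dx=+6,dy=-3->D; (5,9):dx=-4,dy=+7->D; (6,7):dx=+3,dy=-10->D; (6,8):dx=+12,dy=-16->D
  (6,9):dx=+2,dy=-6->D; (7,8):dx=+9,dy=-6->D; (7,9):dx=-1,dy=+4->D; (8,9):dx=-10,dy=+10->D
Step 2: C = 14, D = 22, total pairs = 36.
Step 3: tau = (C - D)/(n(n-1)/2) = (14 - 22)/36 = -0.222222.
Step 4: Exact two-sided p-value (enumerate n! = 362880 permutations of y under H0): p = 0.476709.
Step 5: alpha = 0.05. fail to reject H0.

tau_b = -0.2222 (C=14, D=22), p = 0.476709, fail to reject H0.


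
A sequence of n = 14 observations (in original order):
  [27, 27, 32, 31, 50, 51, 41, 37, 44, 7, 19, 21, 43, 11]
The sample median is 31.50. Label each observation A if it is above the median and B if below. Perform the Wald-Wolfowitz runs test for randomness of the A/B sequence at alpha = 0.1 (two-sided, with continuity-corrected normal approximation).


Step 1: Compute median = 31.50; label A = above, B = below.
Labels in order: BBABAAAAABBBAB  (n_A = 7, n_B = 7)
Step 2: Count runs R = 7.
Step 3: Under H0 (random ordering), E[R] = 2*n_A*n_B/(n_A+n_B) + 1 = 2*7*7/14 + 1 = 8.0000.
        Var[R] = 2*n_A*n_B*(2*n_A*n_B - n_A - n_B) / ((n_A+n_B)^2 * (n_A+n_B-1)) = 8232/2548 = 3.2308.
        SD[R] = 1.7974.
Step 4: Continuity-corrected z = (R + 0.5 - E[R]) / SD[R] = (7 + 0.5 - 8.0000) / 1.7974 = -0.2782.
Step 5: Two-sided p-value via normal approximation = 2*(1 - Phi(|z|)) = 0.780879.
Step 6: alpha = 0.1. fail to reject H0.

R = 7, z = -0.2782, p = 0.780879, fail to reject H0.


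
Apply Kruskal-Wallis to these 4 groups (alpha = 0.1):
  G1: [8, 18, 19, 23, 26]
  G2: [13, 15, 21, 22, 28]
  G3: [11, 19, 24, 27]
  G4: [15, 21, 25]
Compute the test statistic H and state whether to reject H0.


Step 1: Combine all N = 17 observations and assign midranks.
sorted (value, group, rank): (8,G1,1), (11,G3,2), (13,G2,3), (15,G2,4.5), (15,G4,4.5), (18,G1,6), (19,G1,7.5), (19,G3,7.5), (21,G2,9.5), (21,G4,9.5), (22,G2,11), (23,G1,12), (24,G3,13), (25,G4,14), (26,G1,15), (27,G3,16), (28,G2,17)
Step 2: Sum ranks within each group.
R_1 = 41.5 (n_1 = 5)
R_2 = 45 (n_2 = 5)
R_3 = 38.5 (n_3 = 4)
R_4 = 28 (n_4 = 3)
Step 3: H = 12/(N(N+1)) * sum(R_i^2/n_i) - 3(N+1)
     = 12/(17*18) * (41.5^2/5 + 45^2/5 + 38.5^2/4 + 28^2/3) - 3*18
     = 0.039216 * 1381.35 - 54
     = 0.170425.
Step 4: Ties present; correction factor C = 1 - 18/(17^3 - 17) = 0.996324. Corrected H = 0.170425 / 0.996324 = 0.171054.
Step 5: Under H0, H ~ chi^2(3); p-value = 0.982121.
Step 6: alpha = 0.1. fail to reject H0.

H = 0.1711, df = 3, p = 0.982121, fail to reject H0.


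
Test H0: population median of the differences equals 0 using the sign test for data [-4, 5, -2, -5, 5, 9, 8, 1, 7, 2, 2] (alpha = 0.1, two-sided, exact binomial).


Step 1: Discard zero differences. Original n = 11; n_eff = number of nonzero differences = 11.
Nonzero differences (with sign): -4, +5, -2, -5, +5, +9, +8, +1, +7, +2, +2
Step 2: Count signs: positive = 8, negative = 3.
Step 3: Under H0: P(positive) = 0.5, so the number of positives S ~ Bin(11, 0.5).
Step 4: Two-sided exact p-value = sum of Bin(11,0.5) probabilities at or below the observed probability = 0.226562.
Step 5: alpha = 0.1. fail to reject H0.

n_eff = 11, pos = 8, neg = 3, p = 0.226562, fail to reject H0.


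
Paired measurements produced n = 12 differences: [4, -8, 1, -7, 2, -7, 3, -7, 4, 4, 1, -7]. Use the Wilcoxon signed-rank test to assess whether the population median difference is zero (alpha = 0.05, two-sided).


Step 1: Drop any zero differences (none here) and take |d_i|.
|d| = [4, 8, 1, 7, 2, 7, 3, 7, 4, 4, 1, 7]
Step 2: Midrank |d_i| (ties get averaged ranks).
ranks: |4|->6, |8|->12, |1|->1.5, |7|->9.5, |2|->3, |7|->9.5, |3|->4, |7|->9.5, |4|->6, |4|->6, |1|->1.5, |7|->9.5
Step 3: Attach original signs; sum ranks with positive sign and with negative sign.
W+ = 6 + 1.5 + 3 + 4 + 6 + 6 + 1.5 = 28
W- = 12 + 9.5 + 9.5 + 9.5 + 9.5 = 50
(Check: W+ + W- = 78 should equal n(n+1)/2 = 78.)
Step 4: Test statistic W = min(W+, W-) = 28.
Step 5: Ties in |d|, so use the tie-corrected normal approximation.
        E[W] = n(n+1)/4 = 12*13/4 = 39.
        Tie groups: |d|=1 (t=2), |d|=4 (t=3), |d|=7 (t=4); sum(t^3 - t) = 90.
        Var[W] = n(n+1)(2n+1)/24 - sum(t^3-t)/48 = 3900/24 - 90/48 = 160.625.
        z = (W - E[W]) / sqrt(Var[W]) = (28 - 39) / 12.6738 = -0.8679.
        Two-sided p = 2*Phi(z) = 0.385431.
Step 6: alpha = 0.05. fail to reject H0.

W+ = 28, W- = 50, W = min = 28, p = 0.385431, fail to reject H0.


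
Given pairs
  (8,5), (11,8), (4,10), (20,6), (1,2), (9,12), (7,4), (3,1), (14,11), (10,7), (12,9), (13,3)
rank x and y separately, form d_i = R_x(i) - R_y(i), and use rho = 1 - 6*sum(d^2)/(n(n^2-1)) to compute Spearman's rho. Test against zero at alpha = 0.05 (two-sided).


Step 1: Rank x and y separately (midranks; no ties here).
rank(x): 8->5, 11->8, 4->3, 20->12, 1->1, 9->6, 7->4, 3->2, 14->11, 10->7, 12->9, 13->10
rank(y): 5->5, 8->8, 10->10, 6->6, 2->2, 12->12, 4->4, 1->1, 11->11, 7->7, 9->9, 3->3
Step 2: d_i = R_x(i) - R_y(i); compute d_i^2.
  (5-5)^2=0, (8-8)^2=0, (3-10)^2=49, (12-6)^2=36, (1-2)^2=1, (6-12)^2=36, (4-4)^2=0, (2-1)^2=1, (11-11)^2=0, (7-7)^2=0, (9-9)^2=0, (10-3)^2=49
sum(d^2) = 172.
Step 3: rho = 1 - 6*172 / (12*(12^2 - 1)) = 1 - 1032/1716 = 0.398601.
Step 4: Under H0, t = rho * sqrt((n-2)/(1-rho^2)) = 1.3744 ~ t(10).
Step 5: Two-sided p-value from the t-distribution with 10 df = 0.199335.
Step 6: alpha = 0.05. fail to reject H0.

rho = 0.3986, p = 0.199335, fail to reject H0 at alpha = 0.05.


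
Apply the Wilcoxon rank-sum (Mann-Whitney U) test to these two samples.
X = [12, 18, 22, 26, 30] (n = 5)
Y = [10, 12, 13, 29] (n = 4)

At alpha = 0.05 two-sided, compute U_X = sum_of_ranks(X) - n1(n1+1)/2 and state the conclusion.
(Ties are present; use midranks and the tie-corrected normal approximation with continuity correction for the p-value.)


Step 1: Combine and sort all 9 observations; assign midranks.
sorted (value, group): (10,Y), (12,X), (12,Y), (13,Y), (18,X), (22,X), (26,X), (29,Y), (30,X)
ranks: 10->1, 12->2.5, 12->2.5, 13->4, 18->5, 22->6, 26->7, 29->8, 30->9
Step 2: Rank sum for X: R1 = 2.5 + 5 + 6 + 7 + 9 = 29.5.
Step 3: U_X = R1 - n1(n1+1)/2 = 29.5 - 5*6/2 = 29.5 - 15 = 14.5.
       U_Y = n1*n2 - U_X = 20 - 14.5 = 5.5.
Step 4: Ties are present, so use the tie-corrected normal approximation (with continuity correction) for the p-value.
Step 5: p-value = 0.325163; compare to alpha = 0.05. fail to reject H0.

U_X = 14.5, p = 0.325163, fail to reject H0 at alpha = 0.05.


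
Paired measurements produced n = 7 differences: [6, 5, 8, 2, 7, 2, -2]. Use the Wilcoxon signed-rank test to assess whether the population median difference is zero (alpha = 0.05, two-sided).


Step 1: Drop any zero differences (none here) and take |d_i|.
|d| = [6, 5, 8, 2, 7, 2, 2]
Step 2: Midrank |d_i| (ties get averaged ranks).
ranks: |6|->5, |5|->4, |8|->7, |2|->2, |7|->6, |2|->2, |2|->2
Step 3: Attach original signs; sum ranks with positive sign and with negative sign.
W+ = 5 + 4 + 7 + 2 + 6 + 2 = 26
W- = 2 = 2
(Check: W+ + W- = 28 should equal n(n+1)/2 = 28.)
Step 4: Test statistic W = min(W+, W-) = 2.
Step 5: Ties in |d|, so use the tie-corrected normal approximation.
        E[W] = n(n+1)/4 = 7*8/4 = 14.
        Tie groups: |d|=2 (t=3); sum(t^3 - t) = 24.
        Var[W] = n(n+1)(2n+1)/24 - sum(t^3-t)/48 = 840/24 - 24/48 = 34.5.
        z = (W - E[W]) / sqrt(Var[W]) = (2 - 14) / 5.8737 = -2.0430.
        Two-sided p = 2*Phi(z) = 0.041051.
Step 6: alpha = 0.05. reject H0.

W+ = 26, W- = 2, W = min = 2, p = 0.041051, reject H0.


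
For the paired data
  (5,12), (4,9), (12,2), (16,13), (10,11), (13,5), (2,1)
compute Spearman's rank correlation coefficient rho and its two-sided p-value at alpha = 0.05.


Step 1: Rank x and y separately (midranks; no ties here).
rank(x): 5->3, 4->2, 12->5, 16->7, 10->4, 13->6, 2->1
rank(y): 12->6, 9->4, 2->2, 13->7, 11->5, 5->3, 1->1
Step 2: d_i = R_x(i) - R_y(i); compute d_i^2.
  (3-6)^2=9, (2-4)^2=4, (5-2)^2=9, (7-7)^2=0, (4-5)^2=1, (6-3)^2=9, (1-1)^2=0
sum(d^2) = 32.
Step 3: rho = 1 - 6*32 / (7*(7^2 - 1)) = 1 - 192/336 = 0.428571.
Step 4: Under H0, t = rho * sqrt((n-2)/(1-rho^2)) = 1.0607 ~ t(5).
Step 5: Two-sided p-value from the t-distribution with 5 df = 0.337368.
Step 6: alpha = 0.05. fail to reject H0.

rho = 0.4286, p = 0.337368, fail to reject H0 at alpha = 0.05.


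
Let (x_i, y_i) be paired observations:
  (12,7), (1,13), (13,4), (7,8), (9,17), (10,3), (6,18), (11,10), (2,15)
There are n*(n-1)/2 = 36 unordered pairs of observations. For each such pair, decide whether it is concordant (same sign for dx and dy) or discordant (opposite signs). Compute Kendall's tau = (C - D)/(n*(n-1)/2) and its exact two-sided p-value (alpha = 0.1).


Step 1: Enumerate the 36 unordered pairs (i,j) with i<j and classify each by sign(x_j-x_i) * sign(y_j-y_i).
  (1,2):dx=-11,dy=+6->D; (1,3):dx=+1,dy=-3->D; (1,4):dx=-5,dy=+1->D; (1,5):dx=-3,dy=+10->D
  (1,6):dx=-2,dy=-4->C; (1,7):dx=-6,dy=+11->D; (1,8):dx=-1,dy=+3->D; (1,9):dx=-10,dy=+8->D
  (2,3):dx=+12,dy=-9->D; (2,4):dx=+6,dy=-5->D; (2,5):dx=+8,dy=+4->C; (2,6):dx=+9,dy=-10->D
  (2,7):dx=+5,dy=+5->C; (2,8):dx=+10,dy=-3->D; (2,9):dx=+1,dy=+2->C; (3,4):dx=-6,dy=+4->D
  (3,5):dx=-4,dy=+13->D; (3,6):dx=-3,dy=-1->C; (3,7):dx=-7,dy=+14->D; (3,8):dx=-2,dy=+6->D
  (3,9):dx=-11,dy=+11->D; (4,5):dx=+2,dy=+9->C; (4,6):dx=+3,dy=-5->D; (4,7):dx=-1,dy=+10->D
  (4,8):dx=+4,dy=+2->C; (4,9):dx=-5,dy=+7->D; (5,6):dx=+1,dy=-14->D; (5,7):dx=-3,dy=+1->D
  (5,8):dx=+2,dy=-7->D; (5,9):dx=-7,dy=-2->C; (6,7):dx=-4,dy=+15->D; (6,8):dx=+1,dy=+7->C
  (6,9):dx=-8,dy=+12->D; (7,8):dx=+5,dy=-8->D; (7,9):dx=-4,dy=-3->C; (8,9):dx=-9,dy=+5->D
Step 2: C = 10, D = 26, total pairs = 36.
Step 3: tau = (C - D)/(n(n-1)/2) = (10 - 26)/36 = -0.444444.
Step 4: Exact two-sided p-value (enumerate n! = 362880 permutations of y under H0): p = 0.119439.
Step 5: alpha = 0.1. fail to reject H0.

tau_b = -0.4444 (C=10, D=26), p = 0.119439, fail to reject H0.


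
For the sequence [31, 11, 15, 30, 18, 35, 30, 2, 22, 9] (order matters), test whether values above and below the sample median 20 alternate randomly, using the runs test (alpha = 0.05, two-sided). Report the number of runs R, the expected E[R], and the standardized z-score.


Step 1: Compute median = 20; label A = above, B = below.
Labels in order: ABBABAABAB  (n_A = 5, n_B = 5)
Step 2: Count runs R = 8.
Step 3: Under H0 (random ordering), E[R] = 2*n_A*n_B/(n_A+n_B) + 1 = 2*5*5/10 + 1 = 6.0000.
        Var[R] = 2*n_A*n_B*(2*n_A*n_B - n_A - n_B) / ((n_A+n_B)^2 * (n_A+n_B-1)) = 2000/900 = 2.2222.
        SD[R] = 1.4907.
Step 4: Continuity-corrected z = (R - 0.5 - E[R]) / SD[R] = (8 - 0.5 - 6.0000) / 1.4907 = 1.0062.
Step 5: Two-sided p-value via normal approximation = 2*(1 - Phi(|z|)) = 0.314305.
Step 6: alpha = 0.05. fail to reject H0.

R = 8, z = 1.0062, p = 0.314305, fail to reject H0.


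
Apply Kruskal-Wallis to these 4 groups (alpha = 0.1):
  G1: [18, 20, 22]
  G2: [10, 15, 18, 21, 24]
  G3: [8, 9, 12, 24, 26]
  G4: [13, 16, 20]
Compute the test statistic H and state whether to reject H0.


Step 1: Combine all N = 16 observations and assign midranks.
sorted (value, group, rank): (8,G3,1), (9,G3,2), (10,G2,3), (12,G3,4), (13,G4,5), (15,G2,6), (16,G4,7), (18,G1,8.5), (18,G2,8.5), (20,G1,10.5), (20,G4,10.5), (21,G2,12), (22,G1,13), (24,G2,14.5), (24,G3,14.5), (26,G3,16)
Step 2: Sum ranks within each group.
R_1 = 32 (n_1 = 3)
R_2 = 44 (n_2 = 5)
R_3 = 37.5 (n_3 = 5)
R_4 = 22.5 (n_4 = 3)
Step 3: H = 12/(N(N+1)) * sum(R_i^2/n_i) - 3(N+1)
     = 12/(16*17) * (32^2/3 + 44^2/5 + 37.5^2/5 + 22.5^2/3) - 3*17
     = 0.044118 * 1178.53 - 51
     = 0.994118.
Step 4: Ties present; correction factor C = 1 - 18/(16^3 - 16) = 0.995588. Corrected H = 0.994118 / 0.995588 = 0.998523.
Step 5: Under H0, H ~ chi^2(3); p-value = 0.801609.
Step 6: alpha = 0.1. fail to reject H0.

H = 0.9985, df = 3, p = 0.801609, fail to reject H0.


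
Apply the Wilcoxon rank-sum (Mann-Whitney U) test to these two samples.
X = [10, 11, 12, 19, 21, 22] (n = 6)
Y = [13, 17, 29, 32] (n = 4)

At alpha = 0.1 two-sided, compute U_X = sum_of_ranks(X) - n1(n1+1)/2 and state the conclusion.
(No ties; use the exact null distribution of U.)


Step 1: Combine and sort all 10 observations; assign midranks.
sorted (value, group): (10,X), (11,X), (12,X), (13,Y), (17,Y), (19,X), (21,X), (22,X), (29,Y), (32,Y)
ranks: 10->1, 11->2, 12->3, 13->4, 17->5, 19->6, 21->7, 22->8, 29->9, 32->10
Step 2: Rank sum for X: R1 = 1 + 2 + 3 + 6 + 7 + 8 = 27.
Step 3: U_X = R1 - n1(n1+1)/2 = 27 - 6*7/2 = 27 - 21 = 6.
       U_Y = n1*n2 - U_X = 24 - 6 = 18.
Step 4: No ties, so the exact null distribution of U (based on enumerating the C(10,6) = 210 equally likely rank assignments) gives the two-sided p-value.
Step 5: p-value = 0.257143; compare to alpha = 0.1. fail to reject H0.

U_X = 6, p = 0.257143, fail to reject H0 at alpha = 0.1.


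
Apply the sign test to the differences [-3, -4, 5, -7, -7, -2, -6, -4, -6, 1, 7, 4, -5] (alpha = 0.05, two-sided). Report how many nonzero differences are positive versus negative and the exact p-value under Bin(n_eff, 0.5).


Step 1: Discard zero differences. Original n = 13; n_eff = number of nonzero differences = 13.
Nonzero differences (with sign): -3, -4, +5, -7, -7, -2, -6, -4, -6, +1, +7, +4, -5
Step 2: Count signs: positive = 4, negative = 9.
Step 3: Under H0: P(positive) = 0.5, so the number of positives S ~ Bin(13, 0.5).
Step 4: Two-sided exact p-value = sum of Bin(13,0.5) probabilities at or below the observed probability = 0.266846.
Step 5: alpha = 0.05. fail to reject H0.

n_eff = 13, pos = 4, neg = 9, p = 0.266846, fail to reject H0.


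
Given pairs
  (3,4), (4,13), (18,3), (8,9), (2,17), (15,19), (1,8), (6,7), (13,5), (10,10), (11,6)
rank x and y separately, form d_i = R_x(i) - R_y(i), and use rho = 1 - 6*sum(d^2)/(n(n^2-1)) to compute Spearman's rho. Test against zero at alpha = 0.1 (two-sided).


Step 1: Rank x and y separately (midranks; no ties here).
rank(x): 3->3, 4->4, 18->11, 8->6, 2->2, 15->10, 1->1, 6->5, 13->9, 10->7, 11->8
rank(y): 4->2, 13->9, 3->1, 9->7, 17->10, 19->11, 8->6, 7->5, 5->3, 10->8, 6->4
Step 2: d_i = R_x(i) - R_y(i); compute d_i^2.
  (3-2)^2=1, (4-9)^2=25, (11-1)^2=100, (6-7)^2=1, (2-10)^2=64, (10-11)^2=1, (1-6)^2=25, (5-5)^2=0, (9-3)^2=36, (7-8)^2=1, (8-4)^2=16
sum(d^2) = 270.
Step 3: rho = 1 - 6*270 / (11*(11^2 - 1)) = 1 - 1620/1320 = -0.227273.
Step 4: Under H0, t = rho * sqrt((n-2)/(1-rho^2)) = -0.7001 ~ t(9).
Step 5: Two-sided p-value from the t-distribution with 9 df = 0.501536.
Step 6: alpha = 0.1. fail to reject H0.

rho = -0.2273, p = 0.501536, fail to reject H0 at alpha = 0.1.


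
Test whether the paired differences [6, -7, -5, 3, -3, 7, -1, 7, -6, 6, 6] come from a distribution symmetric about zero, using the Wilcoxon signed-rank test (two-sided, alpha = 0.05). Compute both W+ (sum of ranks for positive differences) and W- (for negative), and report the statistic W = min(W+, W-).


Step 1: Drop any zero differences (none here) and take |d_i|.
|d| = [6, 7, 5, 3, 3, 7, 1, 7, 6, 6, 6]
Step 2: Midrank |d_i| (ties get averaged ranks).
ranks: |6|->6.5, |7|->10, |5|->4, |3|->2.5, |3|->2.5, |7|->10, |1|->1, |7|->10, |6|->6.5, |6|->6.5, |6|->6.5
Step 3: Attach original signs; sum ranks with positive sign and with negative sign.
W+ = 6.5 + 2.5 + 10 + 10 + 6.5 + 6.5 = 42
W- = 10 + 4 + 2.5 + 1 + 6.5 = 24
(Check: W+ + W- = 66 should equal n(n+1)/2 = 66.)
Step 4: Test statistic W = min(W+, W-) = 24.
Step 5: Ties in |d|, so use the tie-corrected normal approximation.
        E[W] = n(n+1)/4 = 11*12/4 = 33.
        Tie groups: |d|=3 (t=2), |d|=6 (t=4), |d|=7 (t=3); sum(t^3 - t) = 90.
        Var[W] = n(n+1)(2n+1)/24 - sum(t^3-t)/48 = 3036/24 - 90/48 = 124.625.
        z = (W - E[W]) / sqrt(Var[W]) = (24 - 33) / 11.1636 = -0.8062.
        Two-sided p = 2*Phi(z) = 0.420131.
Step 6: alpha = 0.05. fail to reject H0.

W+ = 42, W- = 24, W = min = 24, p = 0.420131, fail to reject H0.


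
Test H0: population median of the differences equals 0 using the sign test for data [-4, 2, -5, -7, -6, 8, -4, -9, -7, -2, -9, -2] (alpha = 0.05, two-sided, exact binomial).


Step 1: Discard zero differences. Original n = 12; n_eff = number of nonzero differences = 12.
Nonzero differences (with sign): -4, +2, -5, -7, -6, +8, -4, -9, -7, -2, -9, -2
Step 2: Count signs: positive = 2, negative = 10.
Step 3: Under H0: P(positive) = 0.5, so the number of positives S ~ Bin(12, 0.5).
Step 4: Two-sided exact p-value = sum of Bin(12,0.5) probabilities at or below the observed probability = 0.038574.
Step 5: alpha = 0.05. reject H0.

n_eff = 12, pos = 2, neg = 10, p = 0.038574, reject H0.


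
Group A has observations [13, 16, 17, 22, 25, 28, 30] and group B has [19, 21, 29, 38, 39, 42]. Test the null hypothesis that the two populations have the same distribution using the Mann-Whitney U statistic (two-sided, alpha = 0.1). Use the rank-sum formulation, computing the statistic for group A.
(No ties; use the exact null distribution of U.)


Step 1: Combine and sort all 13 observations; assign midranks.
sorted (value, group): (13,X), (16,X), (17,X), (19,Y), (21,Y), (22,X), (25,X), (28,X), (29,Y), (30,X), (38,Y), (39,Y), (42,Y)
ranks: 13->1, 16->2, 17->3, 19->4, 21->5, 22->6, 25->7, 28->8, 29->9, 30->10, 38->11, 39->12, 42->13
Step 2: Rank sum for X: R1 = 1 + 2 + 3 + 6 + 7 + 8 + 10 = 37.
Step 3: U_X = R1 - n1(n1+1)/2 = 37 - 7*8/2 = 37 - 28 = 9.
       U_Y = n1*n2 - U_X = 42 - 9 = 33.
Step 4: No ties, so the exact null distribution of U (based on enumerating the C(13,7) = 1716 equally likely rank assignments) gives the two-sided p-value.
Step 5: p-value = 0.101399; compare to alpha = 0.1. fail to reject H0.

U_X = 9, p = 0.101399, fail to reject H0 at alpha = 0.1.


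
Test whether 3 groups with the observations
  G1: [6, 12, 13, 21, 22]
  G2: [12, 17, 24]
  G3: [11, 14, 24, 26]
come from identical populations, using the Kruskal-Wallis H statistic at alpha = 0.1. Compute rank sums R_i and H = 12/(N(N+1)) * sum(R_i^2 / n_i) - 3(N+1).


Step 1: Combine all N = 12 observations and assign midranks.
sorted (value, group, rank): (6,G1,1), (11,G3,2), (12,G1,3.5), (12,G2,3.5), (13,G1,5), (14,G3,6), (17,G2,7), (21,G1,8), (22,G1,9), (24,G2,10.5), (24,G3,10.5), (26,G3,12)
Step 2: Sum ranks within each group.
R_1 = 26.5 (n_1 = 5)
R_2 = 21 (n_2 = 3)
R_3 = 30.5 (n_3 = 4)
Step 3: H = 12/(N(N+1)) * sum(R_i^2/n_i) - 3(N+1)
     = 12/(12*13) * (26.5^2/5 + 21^2/3 + 30.5^2/4) - 3*13
     = 0.076923 * 520.013 - 39
     = 1.000962.
Step 4: Ties present; correction factor C = 1 - 12/(12^3 - 12) = 0.993007. Corrected H = 1.000962 / 0.993007 = 1.008011.
Step 5: Under H0, H ~ chi^2(2); p-value = 0.604106.
Step 6: alpha = 0.1. fail to reject H0.

H = 1.0080, df = 2, p = 0.604106, fail to reject H0.


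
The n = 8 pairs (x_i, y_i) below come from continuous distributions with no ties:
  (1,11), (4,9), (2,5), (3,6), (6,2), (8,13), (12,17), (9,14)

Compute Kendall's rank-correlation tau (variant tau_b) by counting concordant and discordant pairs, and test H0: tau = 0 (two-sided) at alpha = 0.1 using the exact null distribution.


Step 1: Enumerate the 28 unordered pairs (i,j) with i<j and classify each by sign(x_j-x_i) * sign(y_j-y_i).
  (1,2):dx=+3,dy=-2->D; (1,3):dx=+1,dy=-6->D; (1,4):dx=+2,dy=-5->D; (1,5):dx=+5,dy=-9->D
  (1,6):dx=+7,dy=+2->C; (1,7):dx=+11,dy=+6->C; (1,8):dx=+8,dy=+3->C; (2,3):dx=-2,dy=-4->C
  (2,4):dx=-1,dy=-3->C; (2,5):dx=+2,dy=-7->D; (2,6):dx=+4,dy=+4->C; (2,7):dx=+8,dy=+8->C
  (2,8):dx=+5,dy=+5->C; (3,4):dx=+1,dy=+1->C; (3,5):dx=+4,dy=-3->D; (3,6):dx=+6,dy=+8->C
  (3,7):dx=+10,dy=+12->C; (3,8):dx=+7,dy=+9->C; (4,5):dx=+3,dy=-4->D; (4,6):dx=+5,dy=+7->C
  (4,7):dx=+9,dy=+11->C; (4,8):dx=+6,dy=+8->C; (5,6):dx=+2,dy=+11->C; (5,7):dx=+6,dy=+15->C
  (5,8):dx=+3,dy=+12->C; (6,7):dx=+4,dy=+4->C; (6,8):dx=+1,dy=+1->C; (7,8):dx=-3,dy=-3->C
Step 2: C = 21, D = 7, total pairs = 28.
Step 3: tau = (C - D)/(n(n-1)/2) = (21 - 7)/28 = 0.500000.
Step 4: Exact two-sided p-value (enumerate n! = 40320 permutations of y under H0): p = 0.108681.
Step 5: alpha = 0.1. fail to reject H0.

tau_b = 0.5000 (C=21, D=7), p = 0.108681, fail to reject H0.


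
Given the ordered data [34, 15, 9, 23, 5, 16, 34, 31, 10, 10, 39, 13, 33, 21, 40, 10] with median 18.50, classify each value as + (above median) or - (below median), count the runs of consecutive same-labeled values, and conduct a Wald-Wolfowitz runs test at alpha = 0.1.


Step 1: Compute median = 18.50; label A = above, B = below.
Labels in order: ABBABBAABBABAAAB  (n_A = 8, n_B = 8)
Step 2: Count runs R = 10.
Step 3: Under H0 (random ordering), E[R] = 2*n_A*n_B/(n_A+n_B) + 1 = 2*8*8/16 + 1 = 9.0000.
        Var[R] = 2*n_A*n_B*(2*n_A*n_B - n_A - n_B) / ((n_A+n_B)^2 * (n_A+n_B-1)) = 14336/3840 = 3.7333.
        SD[R] = 1.9322.
Step 4: Continuity-corrected z = (R - 0.5 - E[R]) / SD[R] = (10 - 0.5 - 9.0000) / 1.9322 = 0.2588.
Step 5: Two-sided p-value via normal approximation = 2*(1 - Phi(|z|)) = 0.795809.
Step 6: alpha = 0.1. fail to reject H0.

R = 10, z = 0.2588, p = 0.795809, fail to reject H0.


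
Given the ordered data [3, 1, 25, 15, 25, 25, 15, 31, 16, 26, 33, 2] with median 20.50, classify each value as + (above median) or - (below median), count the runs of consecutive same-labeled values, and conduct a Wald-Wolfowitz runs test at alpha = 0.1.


Step 1: Compute median = 20.50; label A = above, B = below.
Labels in order: BBABAABABAAB  (n_A = 6, n_B = 6)
Step 2: Count runs R = 9.
Step 3: Under H0 (random ordering), E[R] = 2*n_A*n_B/(n_A+n_B) + 1 = 2*6*6/12 + 1 = 7.0000.
        Var[R] = 2*n_A*n_B*(2*n_A*n_B - n_A - n_B) / ((n_A+n_B)^2 * (n_A+n_B-1)) = 4320/1584 = 2.7273.
        SD[R] = 1.6514.
Step 4: Continuity-corrected z = (R - 0.5 - E[R]) / SD[R] = (9 - 0.5 - 7.0000) / 1.6514 = 0.9083.
Step 5: Two-sided p-value via normal approximation = 2*(1 - Phi(|z|)) = 0.363722.
Step 6: alpha = 0.1. fail to reject H0.

R = 9, z = 0.9083, p = 0.363722, fail to reject H0.


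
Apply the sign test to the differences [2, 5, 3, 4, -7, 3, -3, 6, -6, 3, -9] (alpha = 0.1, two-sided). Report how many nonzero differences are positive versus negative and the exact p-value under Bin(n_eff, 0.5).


Step 1: Discard zero differences. Original n = 11; n_eff = number of nonzero differences = 11.
Nonzero differences (with sign): +2, +5, +3, +4, -7, +3, -3, +6, -6, +3, -9
Step 2: Count signs: positive = 7, negative = 4.
Step 3: Under H0: P(positive) = 0.5, so the number of positives S ~ Bin(11, 0.5).
Step 4: Two-sided exact p-value = sum of Bin(11,0.5) probabilities at or below the observed probability = 0.548828.
Step 5: alpha = 0.1. fail to reject H0.

n_eff = 11, pos = 7, neg = 4, p = 0.548828, fail to reject H0.


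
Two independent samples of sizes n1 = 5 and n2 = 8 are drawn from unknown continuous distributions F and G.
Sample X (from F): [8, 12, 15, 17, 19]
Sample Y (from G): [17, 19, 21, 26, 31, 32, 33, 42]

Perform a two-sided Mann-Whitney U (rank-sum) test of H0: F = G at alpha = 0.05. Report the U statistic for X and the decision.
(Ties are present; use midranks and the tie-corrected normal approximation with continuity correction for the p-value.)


Step 1: Combine and sort all 13 observations; assign midranks.
sorted (value, group): (8,X), (12,X), (15,X), (17,X), (17,Y), (19,X), (19,Y), (21,Y), (26,Y), (31,Y), (32,Y), (33,Y), (42,Y)
ranks: 8->1, 12->2, 15->3, 17->4.5, 17->4.5, 19->6.5, 19->6.5, 21->8, 26->9, 31->10, 32->11, 33->12, 42->13
Step 2: Rank sum for X: R1 = 1 + 2 + 3 + 4.5 + 6.5 = 17.
Step 3: U_X = R1 - n1(n1+1)/2 = 17 - 5*6/2 = 17 - 15 = 2.
       U_Y = n1*n2 - U_X = 40 - 2 = 38.
Step 4: Ties are present, so use the tie-corrected normal approximation (with continuity correction) for the p-value.
Step 5: p-value = 0.010205; compare to alpha = 0.05. reject H0.

U_X = 2, p = 0.010205, reject H0 at alpha = 0.05.
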